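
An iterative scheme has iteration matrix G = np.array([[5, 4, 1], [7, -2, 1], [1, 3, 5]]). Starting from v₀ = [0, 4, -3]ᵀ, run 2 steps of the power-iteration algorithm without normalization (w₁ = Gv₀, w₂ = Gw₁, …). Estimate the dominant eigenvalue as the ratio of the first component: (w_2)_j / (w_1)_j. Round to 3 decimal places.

w1 = Gv₀ = (13, -11, -3)
w2 = Gw1 = (18, 110, -35)
Ratio at component: 18 / 13 = 1.385

1.385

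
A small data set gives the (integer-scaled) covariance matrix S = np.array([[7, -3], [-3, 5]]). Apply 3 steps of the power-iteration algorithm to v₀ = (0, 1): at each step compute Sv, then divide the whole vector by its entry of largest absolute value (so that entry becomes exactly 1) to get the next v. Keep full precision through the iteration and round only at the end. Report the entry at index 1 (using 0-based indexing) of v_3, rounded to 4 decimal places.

Sv0 = (-3.00000, 5.00000); divide by 5.00000 → v1 = (-0.60000, 1.00000)
Sv1 = (-7.20000, 6.80000); divide by -7.20000 → v2 = (1.00000, -0.94444)
Sv2 = (9.83333, -7.72222); divide by 9.83333 → v3 = (1.00000, -0.78531)
Requested entry of v3: 278/-354 = -0.7853

-0.7853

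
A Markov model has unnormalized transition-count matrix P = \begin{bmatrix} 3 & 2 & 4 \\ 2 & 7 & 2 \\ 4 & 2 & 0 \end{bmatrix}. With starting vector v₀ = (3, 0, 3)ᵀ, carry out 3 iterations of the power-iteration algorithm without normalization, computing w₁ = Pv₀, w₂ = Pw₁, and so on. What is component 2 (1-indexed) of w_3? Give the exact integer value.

w1 = Pv₀ = (3·3 + 2·0 + 4·3; 2·3 + 7·0 + 2·3; 4·3 + 2·0 + 0·3) = (21, 12, 12)
w2 = Pw1 = (3·21 + 2·12 + 4·12; 2·21 + 7·12 + 2·12; 4·21 + 2·12 + 0·12) = (135, 150, 108)
w3 = Pw2 = (1137, 1536, 840)
The requested component of w3 is 1536.

1536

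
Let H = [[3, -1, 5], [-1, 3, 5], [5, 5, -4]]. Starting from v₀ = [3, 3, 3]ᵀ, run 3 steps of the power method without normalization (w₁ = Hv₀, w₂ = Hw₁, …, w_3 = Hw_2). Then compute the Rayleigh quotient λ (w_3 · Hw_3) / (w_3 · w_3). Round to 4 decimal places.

λ ≈ 6.6117

w1 = Hv₀ = (21, 21, 18)
w2 = Hw1 = (132, 132, 138)
w3 = Hw2 = (954, 954, 768)
Hw3 = (5748, 5748, 6468)
w3·Hw3 = 954·5748 + 954·5748 + 768·6468 = 15934608; w3·w3 = 954·954 + 954·954 + 768·768 = 2410056
λ ≈ 15934608/2410056 = 6.6117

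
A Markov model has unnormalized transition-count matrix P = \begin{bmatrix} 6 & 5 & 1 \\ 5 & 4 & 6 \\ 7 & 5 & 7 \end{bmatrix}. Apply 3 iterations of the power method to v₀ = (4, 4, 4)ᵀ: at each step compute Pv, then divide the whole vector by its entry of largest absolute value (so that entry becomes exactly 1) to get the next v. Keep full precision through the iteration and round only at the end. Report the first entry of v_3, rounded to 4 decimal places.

Pv0 = (48.00000, 60.00000, 76.00000); divide by 76.00000 → v1 = (0.63158, 0.78947, 1.00000)
Pv1 = (8.73684, 12.31579, 15.36842); divide by 15.36842 → v2 = (0.56849, 0.80137, 1.00000)
Pv2 = (8.41781, 12.04795, 14.98630); divide by 14.98630 → v3 = (0.56170, 0.80393, 1.00000)
Requested entry of v3: 9832/17504 = 0.5617

0.5617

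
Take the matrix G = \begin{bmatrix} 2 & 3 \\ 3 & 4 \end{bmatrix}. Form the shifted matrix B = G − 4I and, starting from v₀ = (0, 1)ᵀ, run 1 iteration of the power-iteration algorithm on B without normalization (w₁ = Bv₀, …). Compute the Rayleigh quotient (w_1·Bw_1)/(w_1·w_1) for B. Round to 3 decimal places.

B = G − 4I has rows (-2, 3); (3, 0)
w1 = Bv₀ = (3, 0)
Bw1 = (-6, 9)
w1·Bw1 = -18; w1·w1 = 9; μ ≈ -18/9 = -2.000

-2.000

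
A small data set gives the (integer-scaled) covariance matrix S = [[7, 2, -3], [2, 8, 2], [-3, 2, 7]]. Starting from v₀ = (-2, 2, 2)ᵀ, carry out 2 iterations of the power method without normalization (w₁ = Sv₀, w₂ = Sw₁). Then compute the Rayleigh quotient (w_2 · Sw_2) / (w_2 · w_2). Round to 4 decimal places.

w1 = Sv₀ = (7·(-2) + 2·2 + (-3)·2; 2·(-2) + 8·2 + 2·2; (-3)·(-2) + 2·2 + 7·2) = (-16, 16, 24)
w2 = Sw1 = (7·(-16) + 2·16 + (-3)·24; 2·(-16) + 8·16 + 2·24; (-3)·(-16) + 2·16 + 7·24) = (-152, 144, 248)
Sw2 = (-1520, 1344, 2480)
w2·Sw2 = (-152)·(-1520) + 144·1344 + 248·2480 = 1039616; w2·w2 = (-152)·(-152) + 144·144 + 248·248 = 105344
λ ≈ 1039616/105344 = 9.8688

λ ≈ 9.8688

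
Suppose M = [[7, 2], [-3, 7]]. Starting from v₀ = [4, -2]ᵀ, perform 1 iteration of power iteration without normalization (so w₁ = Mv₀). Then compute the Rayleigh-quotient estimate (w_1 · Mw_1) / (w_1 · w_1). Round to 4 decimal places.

λ ≈ 7.4984

w1 = Mv₀ = (7·4 + 2·(-2); (-3)·4 + 7·(-2)) = (24, -26)
Mw1 = (116, -254)
w1·Mw1 = 24·116 + (-26)·(-254) = 9388; w1·w1 = 24·24 + (-26)·(-26) = 1252
λ ≈ 9388/1252 = 7.4984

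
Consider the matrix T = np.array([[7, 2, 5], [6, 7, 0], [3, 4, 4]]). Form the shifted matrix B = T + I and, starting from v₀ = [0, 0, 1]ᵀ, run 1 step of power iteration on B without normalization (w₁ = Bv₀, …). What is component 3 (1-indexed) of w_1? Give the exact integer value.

B = T + I has rows (8, 2, 5); (6, 8, 0); (3, 4, 5)
w1 = Bv₀ = (5, 0, 5)
Requested component of w1: 5

5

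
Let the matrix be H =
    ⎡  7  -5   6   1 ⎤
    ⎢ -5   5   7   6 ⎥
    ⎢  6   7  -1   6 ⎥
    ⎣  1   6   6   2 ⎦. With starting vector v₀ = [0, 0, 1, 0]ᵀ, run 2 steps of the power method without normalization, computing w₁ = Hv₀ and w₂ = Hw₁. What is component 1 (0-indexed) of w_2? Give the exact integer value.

w1 = Hv₀ = (7·0 + (-5)·0 + 6·1 + 1·0; (-5)·0 + 5·0 + 7·1 + 6·0; 6·0 + 7·0 + (-1)·1 + 6·0; 1·0 + 6·0 + 6·1 + 2·0) = (6, 7, -1, 6)
w2 = Hw1 = (7·6 + (-5)·7 + 6·(-1) + 1·6; (-5)·6 + 5·7 + 7·(-1) + 6·6; 6·6 + 7·7 + (-1)·(-1) + 6·6; 1·6 + 6·7 + 6·(-1) + 2·6) = (7, 34, 122, 54)
The requested component of w2 is 34.

34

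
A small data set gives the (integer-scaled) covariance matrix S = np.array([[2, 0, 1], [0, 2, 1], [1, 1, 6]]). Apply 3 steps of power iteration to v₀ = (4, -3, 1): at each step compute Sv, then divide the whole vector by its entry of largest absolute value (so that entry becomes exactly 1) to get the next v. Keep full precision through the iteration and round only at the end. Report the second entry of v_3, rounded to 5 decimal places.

Sv0 = (9.000000, -5.000000, 7.000000); divide by 9.000000 → v1 = (1.000000, -0.555556, 0.777778)
Sv1 = (2.777778, -0.333333, 5.111111); divide by 5.111111 → v2 = (0.543478, -0.065217, 1.000000)
Sv2 = (2.086957, 0.869565, 6.478261); divide by 6.478261 → v3 = (0.322148, 0.134228, 1.000000)
Requested entry of v3: 40/298 = 0.13423

0.13423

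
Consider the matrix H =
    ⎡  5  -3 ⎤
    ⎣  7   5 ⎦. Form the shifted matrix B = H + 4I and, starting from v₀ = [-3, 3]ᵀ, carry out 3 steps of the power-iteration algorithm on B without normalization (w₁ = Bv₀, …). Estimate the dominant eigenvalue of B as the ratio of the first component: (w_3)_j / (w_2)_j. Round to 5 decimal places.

7.26316

B = H + 4I has rows (9, -3); (7, 9)
w1 = Bv₀ = (-36, 6)
w2 = Bw1 = (-342, -198)
w3 = Bw2 = (-2484, -4176)
Ratio: -2484/-342 = 7.26316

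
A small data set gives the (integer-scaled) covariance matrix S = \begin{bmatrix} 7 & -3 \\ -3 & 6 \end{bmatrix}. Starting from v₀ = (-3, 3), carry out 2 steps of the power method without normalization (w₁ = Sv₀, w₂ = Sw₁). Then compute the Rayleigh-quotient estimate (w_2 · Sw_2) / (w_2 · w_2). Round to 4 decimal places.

w1 = Sv₀ = (7·(-3) + (-3)·3; (-3)·(-3) + 6·3) = (-30, 27)
w2 = Sw1 = (7·(-30) + (-3)·27; (-3)·(-30) + 6·27) = (-291, 252)
Sw2 = (-2793, 2385)
w2·Sw2 = (-291)·(-2793) + 252·2385 = 1413783; w2·w2 = (-291)·(-291) + 252·252 = 148185
λ ≈ 1413783/148185 = 9.5407

λ ≈ 9.5407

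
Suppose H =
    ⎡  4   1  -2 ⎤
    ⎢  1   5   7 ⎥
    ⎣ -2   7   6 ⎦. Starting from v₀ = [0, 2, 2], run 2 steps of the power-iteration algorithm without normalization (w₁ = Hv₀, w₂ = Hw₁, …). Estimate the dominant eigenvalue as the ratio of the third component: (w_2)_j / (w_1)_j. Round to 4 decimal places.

w1 = Hv₀ = (4·0 + 1·2 + (-2)·2; 1·0 + 5·2 + 7·2; (-2)·0 + 7·2 + 6·2) = (-2, 24, 26)
w2 = Hw1 = (4·(-2) + 1·24 + (-2)·26; 1·(-2) + 5·24 + 7·26; (-2)·(-2) + 7·24 + 6·26) = (-36, 300, 328)
Ratio at component: 328 / 26 = 12.6154

λ ≈ 12.6154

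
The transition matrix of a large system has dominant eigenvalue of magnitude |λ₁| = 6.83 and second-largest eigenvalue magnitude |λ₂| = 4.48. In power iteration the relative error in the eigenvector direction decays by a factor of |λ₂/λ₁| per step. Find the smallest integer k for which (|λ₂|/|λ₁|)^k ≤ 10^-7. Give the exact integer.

39

|λ₂/λ₁| = 4.48/6.83 = 0.65593
Need k ≥ ln(10^-7) / ln(0.65593) = -16.1181 / -0.4217 ≈ 38.222
Smallest integer k satisfying the bound: 39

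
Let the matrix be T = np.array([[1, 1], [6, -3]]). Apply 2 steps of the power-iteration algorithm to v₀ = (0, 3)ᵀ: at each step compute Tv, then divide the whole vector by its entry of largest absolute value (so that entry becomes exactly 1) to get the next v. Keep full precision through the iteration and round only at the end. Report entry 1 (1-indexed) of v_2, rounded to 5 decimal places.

Tv0 = (3.000000, -9.000000); divide by -9.000000 → v1 = (-0.333333, 1.000000)
Tv1 = (0.666667, -5.000000); divide by -5.000000 → v2 = (-0.133333, 1.000000)
Requested entry of v2: -6/45 = -0.13333

-0.13333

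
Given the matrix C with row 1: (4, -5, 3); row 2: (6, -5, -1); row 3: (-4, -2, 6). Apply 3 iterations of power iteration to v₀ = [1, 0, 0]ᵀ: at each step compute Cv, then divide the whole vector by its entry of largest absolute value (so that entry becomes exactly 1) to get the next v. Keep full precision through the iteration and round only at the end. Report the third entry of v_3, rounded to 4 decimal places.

Cv0 = (4.00000, 6.00000, -4.00000); divide by 6.00000 → v1 = (0.66667, 1.00000, -0.66667)
Cv1 = (-4.33333, -0.33333, -8.66667); divide by -8.66667 → v2 = (0.50000, 0.03846, 1.00000)
Cv2 = (4.80769, 1.80769, 3.92308); divide by 4.80769 → v3 = (1.00000, 0.37600, 0.81600)
Requested entry of v3: -204/-250 = 0.8160

0.8160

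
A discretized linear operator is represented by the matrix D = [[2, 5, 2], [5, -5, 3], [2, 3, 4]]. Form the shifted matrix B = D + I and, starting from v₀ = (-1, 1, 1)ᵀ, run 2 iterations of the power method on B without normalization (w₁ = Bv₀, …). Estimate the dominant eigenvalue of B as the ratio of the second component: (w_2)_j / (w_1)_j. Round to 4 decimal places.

B = D + I has rows (3, 5, 2); (5, -4, 3); (2, 3, 5)
w1 = Bv₀ = (3·(-1) + 5·1 + 2·1; 5·(-1) + (-4)·1 + 3·1; 2·(-1) + 3·1 + 5·1) = (4, -6, 6)
w2 = Bw1 = (3·4 + 5·(-6) + 2·6; 5·4 + (-4)·(-6) + 3·6; 2·4 + 3·(-6) + 5·6) = (-6, 62, 20)
Ratio: 62/-6 = -10.3333

μ ≈ -10.3333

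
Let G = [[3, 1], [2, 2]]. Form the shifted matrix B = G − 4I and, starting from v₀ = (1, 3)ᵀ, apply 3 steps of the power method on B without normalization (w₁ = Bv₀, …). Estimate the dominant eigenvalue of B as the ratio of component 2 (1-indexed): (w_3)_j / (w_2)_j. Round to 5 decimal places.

B = G − 4I has rows (-1, 1); (2, -2)
w1 = Bv₀ = ((-1)·1 + 1·3; 2·1 + (-2)·3) = (2, -4)
w2 = Bw1 = ((-1)·2 + 1·(-4); 2·2 + (-2)·(-4)) = (-6, 12)
w3 = Bw2 = (18, -36)
Ratio: -36/12 = -3.00000

μ ≈ -3.00000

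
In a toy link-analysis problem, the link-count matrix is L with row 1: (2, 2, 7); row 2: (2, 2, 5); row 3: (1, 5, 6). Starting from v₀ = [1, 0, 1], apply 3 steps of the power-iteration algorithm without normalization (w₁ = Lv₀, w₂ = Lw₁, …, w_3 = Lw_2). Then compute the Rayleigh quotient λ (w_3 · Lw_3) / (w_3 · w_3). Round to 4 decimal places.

10.8752

w1 = Lv₀ = (2·1 + 2·0 + 7·1; 2·1 + 2·0 + 5·1; 1·1 + 5·0 + 6·1) = (9, 7, 7)
w2 = Lw1 = (2·9 + 2·7 + 7·7; 2·9 + 2·7 + 5·7; 1·9 + 5·7 + 6·7) = (81, 67, 86)
w3 = Lw2 = (898, 726, 932)
Lw3 = (9772, 7908, 10120)
w3·Lw3 = 898·9772 + 726·7908 + 932·10120 = 23948304; w3·w3 = 898·898 + 726·726 + 932·932 = 2202104
λ ≈ 23948304/2202104 = 10.8752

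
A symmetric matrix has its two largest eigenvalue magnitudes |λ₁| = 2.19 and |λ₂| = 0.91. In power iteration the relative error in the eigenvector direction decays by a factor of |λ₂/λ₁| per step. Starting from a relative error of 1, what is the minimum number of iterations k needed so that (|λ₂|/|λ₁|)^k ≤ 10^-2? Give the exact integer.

6

|λ₂/λ₁| = 0.91/2.19 = 0.41553
Need k ≥ ln(10^-2) / ln(0.41553) = -4.6052 / -0.8782 ≈ 5.244
Smallest integer k satisfying the bound: 6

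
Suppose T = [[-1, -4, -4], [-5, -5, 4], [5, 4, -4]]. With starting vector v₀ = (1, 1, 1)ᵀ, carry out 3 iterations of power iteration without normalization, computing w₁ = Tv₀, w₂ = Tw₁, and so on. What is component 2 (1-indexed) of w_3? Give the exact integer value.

-896

w1 = Tv₀ = ((-1)·1 + (-4)·1 + (-4)·1; (-5)·1 + (-5)·1 + 4·1; 5·1 + 4·1 + (-4)·1) = (-9, -6, 5)
w2 = Tw1 = ((-1)·(-9) + (-4)·(-6) + (-4)·5; (-5)·(-9) + (-5)·(-6) + 4·5; 5·(-9) + 4·(-6) + (-4)·5) = (13, 95, -89)
w3 = Tw2 = (-37, -896, 801)
The requested component of w3 is -896.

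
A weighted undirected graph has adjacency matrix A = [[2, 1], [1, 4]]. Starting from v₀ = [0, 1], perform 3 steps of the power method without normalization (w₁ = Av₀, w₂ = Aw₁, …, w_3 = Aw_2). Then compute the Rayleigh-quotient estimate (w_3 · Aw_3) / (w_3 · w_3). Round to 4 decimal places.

λ ≈ 4.4132

w1 = Av₀ = (2·0 + 1·1; 1·0 + 4·1) = (1, 4)
w2 = Aw1 = (2·1 + 1·4; 1·1 + 4·4) = (6, 17)
w3 = Aw2 = (29, 74)
Aw3 = (132, 325)
w3·Aw3 = 29·132 + 74·325 = 27878; w3·w3 = 29·29 + 74·74 = 6317
λ ≈ 27878/6317 = 4.4132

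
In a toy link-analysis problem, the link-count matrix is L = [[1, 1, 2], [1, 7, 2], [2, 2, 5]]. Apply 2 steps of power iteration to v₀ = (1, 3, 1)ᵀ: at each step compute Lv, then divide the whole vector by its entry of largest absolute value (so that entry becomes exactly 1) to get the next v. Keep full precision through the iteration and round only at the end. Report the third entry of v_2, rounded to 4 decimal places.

0.6250

Lv0 = (6.00000, 24.00000, 13.00000); divide by 24.00000 → v1 = (0.25000, 1.00000, 0.54167)
Lv1 = (2.33333, 8.33333, 5.20833); divide by 8.33333 → v2 = (0.28000, 1.00000, 0.62500)
Requested entry of v2: 125/200 = 0.6250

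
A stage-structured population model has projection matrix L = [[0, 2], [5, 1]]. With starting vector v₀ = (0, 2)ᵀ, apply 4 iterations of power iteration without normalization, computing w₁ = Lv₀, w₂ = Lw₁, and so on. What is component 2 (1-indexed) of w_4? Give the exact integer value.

262

w1 = Lv₀ = (0·0 + 2·2; 5·0 + 1·2) = (4, 2)
w2 = Lw1 = (0·4 + 2·2; 5·4 + 1·2) = (4, 22)
w3 = Lw2 = (44, 42)
w4 = Lw3 = (84, 262)
The requested component of w4 is 262.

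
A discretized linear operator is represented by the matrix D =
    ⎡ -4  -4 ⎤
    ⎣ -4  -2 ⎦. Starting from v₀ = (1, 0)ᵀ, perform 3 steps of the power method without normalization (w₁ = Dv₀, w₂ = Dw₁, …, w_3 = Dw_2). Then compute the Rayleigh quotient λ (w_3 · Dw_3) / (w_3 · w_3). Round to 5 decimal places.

-7.12303

w1 = Dv₀ = (-4, -4)
w2 = Dw1 = (32, 24)
w3 = Dw2 = (-224, -176)
Dw3 = (1600, 1248)
w3·Dw3 = (-224)·1600 + (-176)·1248 = -578048; w3·w3 = (-224)·(-224) + (-176)·(-176) = 81152
λ ≈ -578048/81152 = -7.12303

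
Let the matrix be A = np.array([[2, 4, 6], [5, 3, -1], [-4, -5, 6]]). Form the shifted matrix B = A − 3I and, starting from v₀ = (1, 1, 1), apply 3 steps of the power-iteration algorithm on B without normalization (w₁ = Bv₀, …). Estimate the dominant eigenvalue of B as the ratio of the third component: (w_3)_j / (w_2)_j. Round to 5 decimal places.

B = A − 3I has rows (-1, 4, 6); (5, 0, -1); (-4, -5, 3)
w1 = Bv₀ = ((-1)·1 + 4·1 + 6·1; 5·1 + 0·1 + (-1)·1; (-4)·1 + (-5)·1 + 3·1) = (9, 4, -6)
w2 = Bw1 = ((-1)·9 + 4·4 + 6·(-6); 5·9 + 0·4 + (-1)·(-6); (-4)·9 + (-5)·4 + 3·(-6)) = (-29, 51, -74)
w3 = Bw2 = (-211, -71, -361)
Ratio: -361/-74 = 4.87838

μ ≈ 4.87838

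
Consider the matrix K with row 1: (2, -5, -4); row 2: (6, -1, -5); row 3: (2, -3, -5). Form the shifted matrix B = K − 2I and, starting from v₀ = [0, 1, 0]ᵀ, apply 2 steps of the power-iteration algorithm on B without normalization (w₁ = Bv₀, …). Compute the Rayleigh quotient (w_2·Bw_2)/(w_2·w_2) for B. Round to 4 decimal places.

μ ≈ -2.7382

B = K − 2I has rows (0, -5, -4); (6, -3, -5); (2, -3, -7)
w1 = Bv₀ = (0·0 + (-5)·1 + (-4)·0; 6·0 + (-3)·1 + (-5)·0; 2·0 + (-3)·1 + (-7)·0) = (-5, -3, -3)
w2 = Bw1 = (0·(-5) + (-5)·(-3) + (-4)·(-3); 6·(-5) + (-3)·(-3) + (-5)·(-3); 2·(-5) + (-3)·(-3) + (-7)·(-3)) = (27, -6, 20)
Bw2 = (-50, 80, -68)
w2·Bw2 = -3190; w2·w2 = 1165; μ ≈ -3190/1165 = -2.7382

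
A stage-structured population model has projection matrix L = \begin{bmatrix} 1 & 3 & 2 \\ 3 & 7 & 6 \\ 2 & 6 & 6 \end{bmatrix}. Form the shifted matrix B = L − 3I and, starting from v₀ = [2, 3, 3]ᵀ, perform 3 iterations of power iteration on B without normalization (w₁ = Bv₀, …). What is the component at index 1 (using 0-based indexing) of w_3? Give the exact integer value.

3882

B = L − 3I has rows (-2, 3, 2); (3, 4, 6); (2, 6, 3)
w1 = Bv₀ = ((-2)·2 + 3·3 + 2·3; 3·2 + 4·3 + 6·3; 2·2 + 6·3 + 3·3) = (11, 36, 31)
w2 = Bw1 = ((-2)·11 + 3·36 + 2·31; 3·11 + 4·36 + 6·31; 2·11 + 6·36 + 3·31) = (148, 363, 331)
w3 = Bw2 = (1455, 3882, 3467)
Requested component of w3: 3882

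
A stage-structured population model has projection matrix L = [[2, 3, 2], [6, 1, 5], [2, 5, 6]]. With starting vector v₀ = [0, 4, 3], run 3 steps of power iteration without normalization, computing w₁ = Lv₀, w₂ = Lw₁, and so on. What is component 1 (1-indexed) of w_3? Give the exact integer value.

2007

w1 = Lv₀ = (2·0 + 3·4 + 2·3; 6·0 + 1·4 + 5·3; 2·0 + 5·4 + 6·3) = (18, 19, 38)
w2 = Lw1 = (2·18 + 3·19 + 2·38; 6·18 + 1·19 + 5·38; 2·18 + 5·19 + 6·38) = (169, 317, 359)
w3 = Lw2 = (2007, 3126, 4077)
The requested component of w3 is 2007.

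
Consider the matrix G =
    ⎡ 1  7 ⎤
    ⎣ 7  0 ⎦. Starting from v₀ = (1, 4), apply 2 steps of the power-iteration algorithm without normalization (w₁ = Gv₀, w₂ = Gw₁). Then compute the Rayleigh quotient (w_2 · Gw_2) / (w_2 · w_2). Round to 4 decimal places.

4.8159

w1 = Gv₀ = (1·1 + 7·4; 7·1 + 0·4) = (29, 7)
w2 = Gw1 = (1·29 + 7·7; 7·29 + 0·7) = (78, 203)
Gw2 = (1499, 546)
w2·Gw2 = 78·1499 + 203·546 = 227760; w2·w2 = 78·78 + 203·203 = 47293
λ ≈ 227760/47293 = 4.8159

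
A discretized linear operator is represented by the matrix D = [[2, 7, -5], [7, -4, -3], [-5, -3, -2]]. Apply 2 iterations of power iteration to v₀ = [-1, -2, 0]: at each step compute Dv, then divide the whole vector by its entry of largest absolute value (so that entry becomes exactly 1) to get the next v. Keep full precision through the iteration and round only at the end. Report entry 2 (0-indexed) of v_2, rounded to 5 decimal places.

Dv0 = (-16.000000, 1.000000, 11.000000); divide by -16.000000 → v1 = (1.000000, -0.062500, -0.687500)
Dv1 = (5.000000, 9.312500, -3.437500); divide by 9.312500 → v2 = (0.536913, 1.000000, -0.369128)
Requested entry of v2: 55/-149 = -0.36913

-0.36913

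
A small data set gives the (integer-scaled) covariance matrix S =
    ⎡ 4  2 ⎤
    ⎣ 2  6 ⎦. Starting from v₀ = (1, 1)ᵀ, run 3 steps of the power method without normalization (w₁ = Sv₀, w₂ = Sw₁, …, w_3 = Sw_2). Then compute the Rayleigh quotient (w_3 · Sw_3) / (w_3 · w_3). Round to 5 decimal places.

λ ≈ 7.23529

w1 = Sv₀ = (6, 8)
w2 = Sw1 = (40, 60)
w3 = Sw2 = (280, 440)
Sw3 = (2000, 3200)
w3·Sw3 = 280·2000 + 440·3200 = 1968000; w3·w3 = 280·280 + 440·440 = 272000
λ ≈ 1968000/272000 = 7.23529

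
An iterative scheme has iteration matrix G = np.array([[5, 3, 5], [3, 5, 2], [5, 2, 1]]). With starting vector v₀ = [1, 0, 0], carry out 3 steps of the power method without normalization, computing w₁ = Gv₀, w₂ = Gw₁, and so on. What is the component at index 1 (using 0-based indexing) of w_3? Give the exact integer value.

449

w1 = Gv₀ = (5·1 + 3·0 + 5·0; 3·1 + 5·0 + 2·0; 5·1 + 2·0 + 1·0) = (5, 3, 5)
w2 = Gw1 = (5·5 + 3·3 + 5·5; 3·5 + 5·3 + 2·5; 5·5 + 2·3 + 1·5) = (59, 40, 36)
w3 = Gw2 = (595, 449, 411)
The requested component of w3 is 449.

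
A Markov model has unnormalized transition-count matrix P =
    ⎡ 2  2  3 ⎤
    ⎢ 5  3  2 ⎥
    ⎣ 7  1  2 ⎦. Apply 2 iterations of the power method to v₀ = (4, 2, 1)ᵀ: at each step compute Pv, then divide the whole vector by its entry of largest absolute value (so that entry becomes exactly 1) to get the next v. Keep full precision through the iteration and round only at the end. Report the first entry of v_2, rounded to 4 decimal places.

0.8161

Pv0 = (15.00000, 28.00000, 32.00000); divide by 32.00000 → v1 = (0.46875, 0.87500, 1.00000)
Pv1 = (5.68750, 6.96875, 6.15625); divide by 6.96875 → v2 = (0.81614, 1.00000, 0.88341)
Requested entry of v2: 182/223 = 0.8161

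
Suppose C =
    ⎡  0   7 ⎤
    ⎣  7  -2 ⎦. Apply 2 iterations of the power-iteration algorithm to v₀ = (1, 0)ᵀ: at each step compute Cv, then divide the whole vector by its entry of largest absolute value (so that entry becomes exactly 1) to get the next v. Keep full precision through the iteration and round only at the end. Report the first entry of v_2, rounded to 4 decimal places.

1.0000

Cv0 = (0.00000, 7.00000); divide by 7.00000 → v1 = (0.00000, 1.00000)
Cv1 = (7.00000, -2.00000); divide by 7.00000 → v2 = (1.00000, -0.28571)
Requested entry of v2: 49/49 = 1.0000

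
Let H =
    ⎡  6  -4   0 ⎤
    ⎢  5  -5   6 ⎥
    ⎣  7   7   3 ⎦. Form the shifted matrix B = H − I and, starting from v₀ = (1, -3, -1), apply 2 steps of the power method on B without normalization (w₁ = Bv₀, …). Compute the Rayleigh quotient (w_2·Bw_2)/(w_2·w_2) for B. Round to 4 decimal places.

μ ≈ -4.8711

B = H − I has rows (5, -4, 0); (5, -6, 6); (7, 7, 2)
w1 = Bv₀ = (17, 17, -16)
w2 = Bw1 = (17, -113, 206)
Bw2 = (537, 1999, -260)
w2·Bw2 = -270318; w2·w2 = 55494; μ ≈ -270318/55494 = -4.8711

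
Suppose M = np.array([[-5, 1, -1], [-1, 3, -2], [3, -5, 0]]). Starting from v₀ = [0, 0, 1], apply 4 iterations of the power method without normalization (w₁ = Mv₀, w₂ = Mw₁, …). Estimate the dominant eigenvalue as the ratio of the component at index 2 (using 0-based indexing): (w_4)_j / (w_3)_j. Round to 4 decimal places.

w1 = Mv₀ = ((-5)·0 + 1·0 + (-1)·1; (-1)·0 + 3·0 + (-2)·1; 3·0 + (-5)·0 + 0·1) = (-1, -2, 0)
w2 = Mw1 = ((-5)·(-1) + 1·(-2) + (-1)·0; (-1)·(-1) + 3·(-2) + (-2)·0; 3·(-1) + (-5)·(-2) + 0·0) = (3, -5, 7)
w3 = Mw2 = (-27, -32, 34)
w4 = Mw3 = (69, -137, 79)
Ratio at component: 79 / 34 = 2.3235

λ ≈ 2.3235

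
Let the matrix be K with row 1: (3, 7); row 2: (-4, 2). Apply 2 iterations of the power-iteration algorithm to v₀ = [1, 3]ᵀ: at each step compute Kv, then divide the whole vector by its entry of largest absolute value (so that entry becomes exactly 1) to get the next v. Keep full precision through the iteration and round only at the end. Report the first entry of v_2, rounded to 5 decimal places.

-0.93478

Kv0 = (24.000000, 2.000000); divide by 24.000000 → v1 = (1.000000, 0.083333)
Kv1 = (3.583333, -3.833333); divide by -3.833333 → v2 = (-0.934783, 1.000000)
Requested entry of v2: 86/-92 = -0.93478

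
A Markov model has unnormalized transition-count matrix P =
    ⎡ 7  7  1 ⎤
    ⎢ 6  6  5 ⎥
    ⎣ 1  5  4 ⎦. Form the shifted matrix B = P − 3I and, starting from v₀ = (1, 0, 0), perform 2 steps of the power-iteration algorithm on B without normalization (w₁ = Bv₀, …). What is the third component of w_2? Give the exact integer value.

B = P − 3I has rows (4, 7, 1); (6, 3, 5); (1, 5, 1)
w1 = Bv₀ = (4·1 + 7·0 + 1·0; 6·1 + 3·0 + 5·0; 1·1 + 5·0 + 1·0) = (4, 6, 1)
w2 = Bw1 = (4·4 + 7·6 + 1·1; 6·4 + 3·6 + 5·1; 1·4 + 5·6 + 1·1) = (59, 47, 35)
Requested component of w2: 35

35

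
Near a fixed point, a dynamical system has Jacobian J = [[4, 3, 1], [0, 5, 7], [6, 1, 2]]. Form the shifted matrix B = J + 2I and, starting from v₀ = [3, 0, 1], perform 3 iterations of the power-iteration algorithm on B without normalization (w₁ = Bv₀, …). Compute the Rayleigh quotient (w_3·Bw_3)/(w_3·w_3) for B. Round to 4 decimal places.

11.5939

B = J + 2I has rows (6, 3, 1); (0, 7, 7); (6, 1, 4)
w1 = Bv₀ = (19, 7, 22)
w2 = Bw1 = (157, 203, 209)
w3 = Bw2 = (1760, 2884, 1981)
Bw3 = (21193, 34055, 21368)
w3·Bw3 = 177844308; w3·w3 = 15339417; μ ≈ 177844308/15339417 = 11.5939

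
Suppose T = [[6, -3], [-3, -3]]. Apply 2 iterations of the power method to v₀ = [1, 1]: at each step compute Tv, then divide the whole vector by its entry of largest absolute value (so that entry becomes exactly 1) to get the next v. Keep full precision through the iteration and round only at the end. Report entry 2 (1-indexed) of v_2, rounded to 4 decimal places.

0.2500

Tv0 = (3.00000, -6.00000); divide by -6.00000 → v1 = (-0.50000, 1.00000)
Tv1 = (-6.00000, -1.50000); divide by -6.00000 → v2 = (1.00000, 0.25000)
Requested entry of v2: 9/36 = 0.2500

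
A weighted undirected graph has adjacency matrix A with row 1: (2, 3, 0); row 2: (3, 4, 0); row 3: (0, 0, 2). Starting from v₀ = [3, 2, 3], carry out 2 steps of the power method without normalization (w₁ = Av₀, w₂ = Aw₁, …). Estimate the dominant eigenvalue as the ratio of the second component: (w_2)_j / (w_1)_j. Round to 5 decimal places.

6.11765

w1 = Av₀ = (12, 17, 6)
w2 = Aw1 = (75, 104, 12)
Ratio at component: 104 / 17 = 6.11765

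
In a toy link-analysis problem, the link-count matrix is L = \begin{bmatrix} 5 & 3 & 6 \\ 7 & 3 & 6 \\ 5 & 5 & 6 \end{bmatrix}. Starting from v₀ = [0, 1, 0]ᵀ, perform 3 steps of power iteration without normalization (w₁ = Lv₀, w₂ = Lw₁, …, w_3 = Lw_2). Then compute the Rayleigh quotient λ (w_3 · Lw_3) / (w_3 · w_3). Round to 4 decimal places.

15.2773

w1 = Lv₀ = (3, 3, 5)
w2 = Lw1 = (54, 60, 60)
w3 = Lw2 = (810, 918, 930)
Lw3 = (12384, 14004, 14220)
w3·Lw3 = 810·12384 + 918·14004 + 930·14220 = 36111312; w3·w3 = 810·810 + 918·918 + 930·930 = 2363724
λ ≈ 36111312/2363724 = 15.2773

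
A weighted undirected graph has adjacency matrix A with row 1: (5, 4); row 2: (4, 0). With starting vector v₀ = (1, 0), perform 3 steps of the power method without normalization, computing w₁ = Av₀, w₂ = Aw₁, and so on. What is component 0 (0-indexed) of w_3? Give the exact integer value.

285

w1 = Av₀ = (5, 4)
w2 = Aw1 = (41, 20)
w3 = Aw2 = (285, 164)
The requested component of w3 is 285.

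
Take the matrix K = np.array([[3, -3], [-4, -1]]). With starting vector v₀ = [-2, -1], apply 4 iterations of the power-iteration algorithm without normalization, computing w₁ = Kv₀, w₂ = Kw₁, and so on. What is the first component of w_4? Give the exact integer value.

-774

w1 = Kv₀ = (-3, 9)
w2 = Kw1 = (-36, 3)
w3 = Kw2 = (-117, 141)
w4 = Kw3 = (-774, 327)
The requested component of w4 is -774.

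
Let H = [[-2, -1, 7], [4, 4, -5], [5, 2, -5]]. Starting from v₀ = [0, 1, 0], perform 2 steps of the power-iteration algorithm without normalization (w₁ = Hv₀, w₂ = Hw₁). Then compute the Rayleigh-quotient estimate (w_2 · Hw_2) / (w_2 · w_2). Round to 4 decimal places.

-7.1624

w1 = Hv₀ = ((-2)·0 + (-1)·1 + 7·0; 4·0 + 4·1 + (-5)·0; 5·0 + 2·1 + (-5)·0) = (-1, 4, 2)
w2 = Hw1 = ((-2)·(-1) + (-1)·4 + 7·2; 4·(-1) + 4·4 + (-5)·2; 5·(-1) + 2·4 + (-5)·2) = (12, 2, -7)
Hw2 = (-75, 91, 99)
w2·Hw2 = 12·(-75) + 2·91 + (-7)·99 = -1411; w2·w2 = 12·12 + 2·2 + (-7)·(-7) = 197
λ ≈ -1411/197 = -7.1624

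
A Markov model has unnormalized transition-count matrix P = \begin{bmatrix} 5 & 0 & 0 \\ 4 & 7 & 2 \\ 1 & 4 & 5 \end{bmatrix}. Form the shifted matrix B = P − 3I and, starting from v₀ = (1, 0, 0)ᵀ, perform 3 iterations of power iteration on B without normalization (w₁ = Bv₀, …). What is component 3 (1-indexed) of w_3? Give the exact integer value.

148

B = P − 3I has rows (2, 0, 0); (4, 4, 2); (1, 4, 2)
w1 = Bv₀ = (2·1 + 0·0 + 0·0; 4·1 + 4·0 + 2·0; 1·1 + 4·0 + 2·0) = (2, 4, 1)
w2 = Bw1 = (2·2 + 0·4 + 0·1; 4·2 + 4·4 + 2·1; 1·2 + 4·4 + 2·1) = (4, 26, 20)
w3 = Bw2 = (8, 160, 148)
Requested component of w3: 148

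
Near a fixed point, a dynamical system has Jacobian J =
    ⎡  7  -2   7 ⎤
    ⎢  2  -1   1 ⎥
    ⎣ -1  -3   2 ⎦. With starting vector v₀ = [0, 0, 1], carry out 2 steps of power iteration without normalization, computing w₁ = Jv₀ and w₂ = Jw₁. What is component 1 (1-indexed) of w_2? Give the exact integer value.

w1 = Jv₀ = (7, 1, 2)
w2 = Jw1 = (61, 15, -6)
The requested component of w2 is 61.

61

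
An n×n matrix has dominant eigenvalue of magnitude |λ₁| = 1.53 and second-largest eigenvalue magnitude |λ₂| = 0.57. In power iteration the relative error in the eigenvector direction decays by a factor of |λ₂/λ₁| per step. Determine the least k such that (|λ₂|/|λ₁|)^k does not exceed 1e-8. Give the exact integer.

19

|λ₂/λ₁| = 0.57/1.53 = 0.37255
Need k ≥ ln(1e-8) / ln(0.37255) = -18.4207 / -0.9874 ≈ 18.656
Smallest integer k satisfying the bound: 19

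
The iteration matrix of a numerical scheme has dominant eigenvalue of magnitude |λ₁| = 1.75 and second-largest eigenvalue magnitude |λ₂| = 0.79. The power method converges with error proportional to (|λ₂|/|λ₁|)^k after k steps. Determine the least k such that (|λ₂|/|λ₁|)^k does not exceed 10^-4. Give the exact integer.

|λ₂/λ₁| = 0.79/1.75 = 0.45143
Need k ≥ ln(10^-4) / ln(0.45143) = -9.2103 / -0.7953 ≈ 11.580
Smallest integer k satisfying the bound: 12

12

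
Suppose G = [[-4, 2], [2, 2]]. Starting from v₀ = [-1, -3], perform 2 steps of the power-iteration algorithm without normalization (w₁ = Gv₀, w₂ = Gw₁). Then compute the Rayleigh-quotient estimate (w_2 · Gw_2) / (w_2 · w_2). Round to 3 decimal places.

w1 = Gv₀ = ((-4)·(-1) + 2·(-3); 2·(-1) + 2·(-3)) = (-2, -8)
w2 = Gw1 = ((-4)·(-2) + 2·(-8); 2·(-2) + 2·(-8)) = (-8, -20)
Gw2 = (-8, -56)
w2·Gw2 = (-8)·(-8) + (-20)·(-56) = 1184; w2·w2 = (-8)·(-8) + (-20)·(-20) = 464
λ ≈ 1184/464 = 2.552

λ ≈ 2.552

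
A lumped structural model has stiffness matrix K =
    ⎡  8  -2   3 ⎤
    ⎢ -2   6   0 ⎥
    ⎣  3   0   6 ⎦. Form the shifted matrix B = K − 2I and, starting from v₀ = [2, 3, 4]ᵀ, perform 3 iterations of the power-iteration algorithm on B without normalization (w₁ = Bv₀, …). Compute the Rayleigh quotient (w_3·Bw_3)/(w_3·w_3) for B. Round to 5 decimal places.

B = K − 2I has rows (6, -2, 3); (-2, 4, 0); (3, 0, 4)
w1 = Bv₀ = (18, 8, 22)
w2 = Bw1 = (158, -4, 142)
w3 = Bw2 = (1382, -332, 1042)
Bw3 = (12082, -4092, 8314)
w3·Bw3 = 26719056; w3·w3 = 3105912; μ ≈ 26719056/3105912 = 8.60264

μ ≈ 8.60264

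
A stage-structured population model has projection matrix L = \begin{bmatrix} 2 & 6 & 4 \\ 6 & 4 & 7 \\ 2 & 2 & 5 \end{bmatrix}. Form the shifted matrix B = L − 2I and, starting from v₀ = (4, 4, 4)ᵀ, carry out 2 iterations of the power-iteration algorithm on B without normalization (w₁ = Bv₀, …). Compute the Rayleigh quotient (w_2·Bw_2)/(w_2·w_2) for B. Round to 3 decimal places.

B = L − 2I has rows (0, 6, 4); (6, 2, 7); (2, 2, 3)
w1 = Bv₀ = (0·4 + 6·4 + 4·4; 6·4 + 2·4 + 7·4; 2·4 + 2·4 + 3·4) = (40, 60, 28)
w2 = Bw1 = (0·40 + 6·60 + 4·28; 6·40 + 2·60 + 7·28; 2·40 + 2·60 + 3·28) = (472, 556, 284)
Bw2 = (4472, 5932, 2908)
w2·Bw2 = 6234848; w2·w2 = 612576; μ ≈ 6234848/612576 = 10.178

μ ≈ 10.178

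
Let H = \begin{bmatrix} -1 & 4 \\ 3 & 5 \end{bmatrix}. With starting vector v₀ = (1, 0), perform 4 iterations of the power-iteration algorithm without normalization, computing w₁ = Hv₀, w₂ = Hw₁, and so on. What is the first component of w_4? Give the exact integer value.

w1 = Hv₀ = ((-1)·1 + 4·0; 3·1 + 5·0) = (-1, 3)
w2 = Hw1 = ((-1)·(-1) + 4·3; 3·(-1) + 5·3) = (13, 12)
w3 = Hw2 = (35, 99)
w4 = Hw3 = (361, 600)
The requested component of w4 is 361.

361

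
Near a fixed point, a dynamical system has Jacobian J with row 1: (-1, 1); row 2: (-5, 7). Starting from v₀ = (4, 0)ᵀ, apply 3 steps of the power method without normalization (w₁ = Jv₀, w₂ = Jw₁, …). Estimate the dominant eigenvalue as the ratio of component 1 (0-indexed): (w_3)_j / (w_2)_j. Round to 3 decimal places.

λ ≈ 6.333

w1 = Jv₀ = ((-1)·4 + 1·0; (-5)·4 + 7·0) = (-4, -20)
w2 = Jw1 = ((-1)·(-4) + 1·(-20); (-5)·(-4) + 7·(-20)) = (-16, -120)
w3 = Jw2 = (-104, -760)
Ratio at component: -760 / -120 = 6.333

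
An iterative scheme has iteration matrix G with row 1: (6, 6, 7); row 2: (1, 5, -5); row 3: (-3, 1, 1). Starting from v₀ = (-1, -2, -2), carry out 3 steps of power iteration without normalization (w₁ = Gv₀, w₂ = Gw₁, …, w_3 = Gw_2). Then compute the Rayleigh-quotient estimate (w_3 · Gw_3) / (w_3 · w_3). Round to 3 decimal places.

λ ≈ 6.960

w1 = Gv₀ = (6·(-1) + 6·(-2) + 7·(-2); 1·(-1) + 5·(-2) + (-5)·(-2); (-3)·(-1) + 1·(-2) + 1·(-2)) = (-32, -1, -1)
w2 = Gw1 = (6·(-32) + 6·(-1) + 7·(-1); 1·(-32) + 5·(-1) + (-5)·(-1); (-3)·(-32) + 1·(-1) + 1·(-1)) = (-205, -32, 94)
w3 = Gw2 = (-764, -835, 677)
Gw3 = (-4855, -8324, 2134)
w3·Gw3 = (-764)·(-4855) + (-835)·(-8324) + 677·2134 = 12104478; w3·w3 = (-764)·(-764) + (-835)·(-835) + 677·677 = 1739250
λ ≈ 12104478/1739250 = 6.960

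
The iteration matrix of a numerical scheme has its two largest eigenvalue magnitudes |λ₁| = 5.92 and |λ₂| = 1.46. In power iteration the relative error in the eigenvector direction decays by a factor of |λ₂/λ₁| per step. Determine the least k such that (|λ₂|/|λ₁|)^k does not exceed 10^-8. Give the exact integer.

14

|λ₂/λ₁| = 1.46/5.92 = 0.24662
Need k ≥ ln(10^-8) / ln(0.24662) = -18.4207 / -1.3999 ≈ 13.159
Smallest integer k satisfying the bound: 14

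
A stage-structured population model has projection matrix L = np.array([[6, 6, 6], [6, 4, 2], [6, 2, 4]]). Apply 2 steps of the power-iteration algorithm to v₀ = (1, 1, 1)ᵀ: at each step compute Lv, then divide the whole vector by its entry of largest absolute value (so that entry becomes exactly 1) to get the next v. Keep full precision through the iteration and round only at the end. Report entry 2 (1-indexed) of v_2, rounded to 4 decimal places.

0.7143

Lv0 = (18.00000, 12.00000, 12.00000); divide by 18.00000 → v1 = (1.00000, 0.66667, 0.66667)
Lv1 = (14.00000, 10.00000, 10.00000); divide by 14.00000 → v2 = (1.00000, 0.71429, 0.71429)
Requested entry of v2: 180/252 = 0.7143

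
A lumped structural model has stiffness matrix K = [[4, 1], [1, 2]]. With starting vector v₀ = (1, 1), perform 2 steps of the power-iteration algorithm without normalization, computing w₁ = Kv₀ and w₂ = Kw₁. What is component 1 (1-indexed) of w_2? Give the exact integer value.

w1 = Kv₀ = (5, 3)
w2 = Kw1 = (23, 11)
The requested component of w2 is 23.

23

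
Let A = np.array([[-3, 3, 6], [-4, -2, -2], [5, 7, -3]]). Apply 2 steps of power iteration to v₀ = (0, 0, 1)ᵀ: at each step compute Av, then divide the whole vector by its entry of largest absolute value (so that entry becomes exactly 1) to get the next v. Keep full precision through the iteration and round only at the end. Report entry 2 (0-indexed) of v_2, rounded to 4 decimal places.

-0.5952

Av0 = (6.00000, -2.00000, -3.00000); divide by 6.00000 → v1 = (1.00000, -0.33333, -0.50000)
Av1 = (-7.00000, -2.33333, 4.16667); divide by -7.00000 → v2 = (1.00000, 0.33333, -0.59524)
Requested entry of v2: 25/-42 = -0.5952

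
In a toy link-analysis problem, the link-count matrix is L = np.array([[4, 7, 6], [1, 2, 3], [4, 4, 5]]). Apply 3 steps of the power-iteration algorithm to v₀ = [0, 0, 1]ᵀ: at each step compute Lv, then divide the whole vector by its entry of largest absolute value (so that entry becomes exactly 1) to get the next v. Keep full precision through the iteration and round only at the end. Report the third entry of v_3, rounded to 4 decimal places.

Lv0 = (6.00000, 3.00000, 5.00000); divide by 6.00000 → v1 = (1.00000, 0.50000, 0.83333)
Lv1 = (12.50000, 4.50000, 10.16667); divide by 12.50000 → v2 = (1.00000, 0.36000, 0.81333)
Lv2 = (11.40000, 4.16000, 9.50667); divide by 11.40000 → v3 = (1.00000, 0.36491, 0.83392)
Requested entry of v3: 713/855 = 0.8339

0.8339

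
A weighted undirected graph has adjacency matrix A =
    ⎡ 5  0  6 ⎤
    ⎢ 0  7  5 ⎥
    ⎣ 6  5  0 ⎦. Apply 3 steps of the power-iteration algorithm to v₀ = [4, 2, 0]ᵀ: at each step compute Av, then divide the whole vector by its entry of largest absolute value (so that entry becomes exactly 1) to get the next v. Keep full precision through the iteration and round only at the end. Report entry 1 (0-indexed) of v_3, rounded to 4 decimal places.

Av0 = (20.00000, 14.00000, 34.00000); divide by 34.00000 → v1 = (0.58824, 0.41176, 1.00000)
Av1 = (8.94118, 7.88235, 5.58824); divide by 8.94118 → v2 = (1.00000, 0.88158, 0.62500)
Av2 = (8.75000, 9.29605, 10.40789); divide by 10.40789 → v3 = (0.84071, 0.89317, 1.00000)
Requested entry of v3: 2826/3164 = 0.8932

0.8932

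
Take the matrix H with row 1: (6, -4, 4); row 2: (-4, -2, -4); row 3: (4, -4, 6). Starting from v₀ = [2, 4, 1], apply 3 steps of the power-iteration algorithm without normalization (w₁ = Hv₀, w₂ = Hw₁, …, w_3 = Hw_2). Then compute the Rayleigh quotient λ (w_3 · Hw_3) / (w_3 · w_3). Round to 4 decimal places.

10.1772

w1 = Hv₀ = (6·2 + (-4)·4 + 4·1; (-4)·2 + (-2)·4 + (-4)·1; 4·2 + (-4)·4 + 6·1) = (0, -20, -2)
w2 = Hw1 = (6·0 + (-4)·(-20) + 4·(-2); (-4)·0 + (-2)·(-20) + (-4)·(-2); 4·0 + (-4)·(-20) + 6·(-2)) = (72, 48, 68)
w3 = Hw2 = (512, -656, 504)
Hw3 = (7712, -2752, 7696)
w3·Hw3 = 512·7712 + (-656)·(-2752) + 504·7696 = 9632640; w3·w3 = 512·512 + (-656)·(-656) + 504·504 = 946496
λ ≈ 9632640/946496 = 10.1772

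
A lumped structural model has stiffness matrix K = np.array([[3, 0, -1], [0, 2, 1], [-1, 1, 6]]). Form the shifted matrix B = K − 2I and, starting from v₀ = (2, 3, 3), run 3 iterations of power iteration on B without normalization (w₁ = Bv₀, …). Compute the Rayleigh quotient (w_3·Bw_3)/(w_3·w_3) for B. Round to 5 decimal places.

B = K − 2I has rows (1, 0, -1); (0, 0, 1); (-1, 1, 4)
w1 = Bv₀ = (-1, 3, 13)
w2 = Bw1 = (-14, 13, 56)
w3 = Bw2 = (-70, 56, 251)
Bw3 = (-321, 251, 1130)
w3·Bw3 = 320156; w3·w3 = 71037; μ ≈ 320156/71037 = 4.50689

μ ≈ 4.50689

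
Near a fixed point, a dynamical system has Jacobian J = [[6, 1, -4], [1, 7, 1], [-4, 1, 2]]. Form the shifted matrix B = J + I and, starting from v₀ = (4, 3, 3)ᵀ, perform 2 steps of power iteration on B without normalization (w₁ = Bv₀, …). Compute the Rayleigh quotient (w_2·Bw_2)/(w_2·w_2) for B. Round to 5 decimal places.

μ ≈ 8.93622

B = J + I has rows (7, 1, -4); (1, 8, 1); (-4, 1, 3)
w1 = Bv₀ = (7·4 + 1·3 + (-4)·3; 1·4 + 8·3 + 1·3; (-4)·4 + 1·3 + 3·3) = (19, 31, -4)
w2 = Bw1 = (7·19 + 1·31 + (-4)·(-4); 1·19 + 8·31 + 1·(-4); (-4)·19 + 1·31 + 3·(-4)) = (180, 263, -57)
Bw2 = (1751, 2227, -628)
w2·Bw2 = 936677; w2·w2 = 104818; μ ≈ 936677/104818 = 8.93622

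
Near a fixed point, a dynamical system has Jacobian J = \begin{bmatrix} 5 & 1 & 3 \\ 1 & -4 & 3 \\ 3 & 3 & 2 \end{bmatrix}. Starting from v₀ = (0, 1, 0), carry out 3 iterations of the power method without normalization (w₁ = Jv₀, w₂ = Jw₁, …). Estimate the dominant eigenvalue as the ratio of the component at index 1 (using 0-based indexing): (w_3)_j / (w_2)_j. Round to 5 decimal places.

λ ≈ -3.96154

w1 = Jv₀ = (5·0 + 1·1 + 3·0; 1·0 + (-4)·1 + 3·0; 3·0 + 3·1 + 2·0) = (1, -4, 3)
w2 = Jw1 = (5·1 + 1·(-4) + 3·3; 1·1 + (-4)·(-4) + 3·3; 3·1 + 3·(-4) + 2·3) = (10, 26, -3)
w3 = Jw2 = (67, -103, 102)
Ratio at component: -103 / 26 = -3.96154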